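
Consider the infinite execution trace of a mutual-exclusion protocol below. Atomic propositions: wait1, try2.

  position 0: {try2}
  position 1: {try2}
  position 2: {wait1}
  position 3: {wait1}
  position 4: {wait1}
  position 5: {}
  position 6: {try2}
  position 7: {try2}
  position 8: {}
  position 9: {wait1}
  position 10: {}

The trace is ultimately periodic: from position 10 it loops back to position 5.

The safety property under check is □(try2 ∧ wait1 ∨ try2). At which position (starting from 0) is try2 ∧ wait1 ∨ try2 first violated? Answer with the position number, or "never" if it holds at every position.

2

Check try2 ∧ wait1 ∨ try2 at each position in order: 0 ✓, 1 ✓.
At position 2 the labels are {wait1}, so try2 ∧ wait1 ∨ try2 is false there. This is the first violation.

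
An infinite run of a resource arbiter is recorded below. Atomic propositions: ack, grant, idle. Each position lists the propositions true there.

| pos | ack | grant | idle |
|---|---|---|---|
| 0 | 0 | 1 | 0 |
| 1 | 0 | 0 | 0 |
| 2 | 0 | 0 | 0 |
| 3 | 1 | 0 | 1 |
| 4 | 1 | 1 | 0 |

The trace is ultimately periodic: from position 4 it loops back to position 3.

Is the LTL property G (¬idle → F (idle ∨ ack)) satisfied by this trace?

¬idle → F (idle ∨ ack) holds at every position 0..4, and those are all positions ever visited, so G (¬idle → F (idle ∨ ack)) holds.
Positions where ¬idle holds: 0, 1, 2, 4.
Check F (idle ∨ ack) at each: 0→ok, 1→ok, 2→ok, 4→ok.

Satisfied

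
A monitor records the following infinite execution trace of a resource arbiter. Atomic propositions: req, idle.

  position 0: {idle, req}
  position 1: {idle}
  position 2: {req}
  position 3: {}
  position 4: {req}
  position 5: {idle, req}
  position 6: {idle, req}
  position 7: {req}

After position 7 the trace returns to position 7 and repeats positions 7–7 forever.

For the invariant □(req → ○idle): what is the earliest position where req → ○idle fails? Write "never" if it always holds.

Check req → ○idle at each position in order: 0 ✓, 1 ✓.
At position 2 the labels are {req} and the next position 3 has {}, so req → ○idle is false there. This is the first violation.

2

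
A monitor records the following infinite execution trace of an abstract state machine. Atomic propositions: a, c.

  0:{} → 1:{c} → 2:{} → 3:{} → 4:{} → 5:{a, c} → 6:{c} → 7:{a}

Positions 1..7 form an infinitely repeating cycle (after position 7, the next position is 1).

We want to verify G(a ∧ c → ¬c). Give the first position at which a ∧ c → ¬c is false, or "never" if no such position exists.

5

Check a ∧ c → ¬c at each position in order: 0 ✓, 1 ✓, 2 ✓, 3 ✓, 4 ✓.
At position 5 the labels are {a, c}, so a ∧ c → ¬c is false there. This is the first violation.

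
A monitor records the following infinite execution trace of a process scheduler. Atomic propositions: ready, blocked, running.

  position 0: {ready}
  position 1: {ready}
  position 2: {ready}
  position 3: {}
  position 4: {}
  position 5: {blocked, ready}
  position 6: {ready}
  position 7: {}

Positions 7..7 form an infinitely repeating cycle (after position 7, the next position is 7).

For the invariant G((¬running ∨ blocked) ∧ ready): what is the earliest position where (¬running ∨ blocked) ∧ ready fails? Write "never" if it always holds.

3

Check (¬running ∨ blocked) ∧ ready at each position in order: 0 ✓, 1 ✓, 2 ✓.
At position 3 the labels are {}, so (¬running ∨ blocked) ∧ ready is false there. This is the first violation.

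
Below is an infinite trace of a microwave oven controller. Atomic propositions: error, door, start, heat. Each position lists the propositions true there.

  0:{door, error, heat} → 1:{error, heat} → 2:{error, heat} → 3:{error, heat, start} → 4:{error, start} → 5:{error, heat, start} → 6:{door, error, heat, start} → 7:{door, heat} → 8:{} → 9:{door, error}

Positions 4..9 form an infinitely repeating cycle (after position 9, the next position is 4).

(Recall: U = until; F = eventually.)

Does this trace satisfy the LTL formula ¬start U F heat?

Holds

Walking from position 0: F heat first holds at position 0, and ¬start holds at every earlier position along the way, so ¬start U F heat holds.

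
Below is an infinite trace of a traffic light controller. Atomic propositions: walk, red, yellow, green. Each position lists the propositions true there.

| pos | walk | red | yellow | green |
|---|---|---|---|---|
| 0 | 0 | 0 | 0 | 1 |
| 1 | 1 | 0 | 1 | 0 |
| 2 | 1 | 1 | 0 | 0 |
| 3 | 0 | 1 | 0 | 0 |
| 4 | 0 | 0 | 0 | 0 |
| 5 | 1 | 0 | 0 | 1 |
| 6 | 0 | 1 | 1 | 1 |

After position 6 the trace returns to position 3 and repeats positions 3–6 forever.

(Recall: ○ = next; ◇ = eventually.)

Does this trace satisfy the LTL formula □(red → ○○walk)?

Does not hold

red → ○○walk must hold at every position from 0 onward. It fails at position 2, so □(red → ○○walk) is false.
Positions where red holds: 2, 3, 6.
Check ○○walk at each: 2→fails, 3→ok, 6→fails.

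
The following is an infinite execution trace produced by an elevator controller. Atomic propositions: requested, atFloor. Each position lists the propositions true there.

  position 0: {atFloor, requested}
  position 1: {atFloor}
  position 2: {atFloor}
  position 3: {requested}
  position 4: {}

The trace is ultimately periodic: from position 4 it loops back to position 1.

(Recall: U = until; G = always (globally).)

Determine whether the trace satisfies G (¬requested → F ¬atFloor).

¬requested → F ¬atFloor holds at every position 0..4, and those are all positions ever visited, so G (¬requested → F ¬atFloor) holds.
Positions where ¬requested holds: 1, 2, 4.
Check F ¬atFloor at each: 1→ok, 2→ok, 4→ok.

Yes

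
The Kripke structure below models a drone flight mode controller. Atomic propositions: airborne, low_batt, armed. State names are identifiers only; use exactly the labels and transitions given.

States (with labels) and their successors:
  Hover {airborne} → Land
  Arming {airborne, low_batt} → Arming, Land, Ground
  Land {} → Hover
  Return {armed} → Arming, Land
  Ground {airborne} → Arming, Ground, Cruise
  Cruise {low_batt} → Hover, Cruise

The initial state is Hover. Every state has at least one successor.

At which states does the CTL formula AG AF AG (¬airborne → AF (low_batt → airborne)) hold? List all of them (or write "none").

States satisfying AF AG (¬airborne → AF (low_batt → airborne)): {Hover, Land}.
States satisfying AG AF AG (¬airborne → AF (low_batt → airborne)): {Hover, Land}.

{Hover, Land}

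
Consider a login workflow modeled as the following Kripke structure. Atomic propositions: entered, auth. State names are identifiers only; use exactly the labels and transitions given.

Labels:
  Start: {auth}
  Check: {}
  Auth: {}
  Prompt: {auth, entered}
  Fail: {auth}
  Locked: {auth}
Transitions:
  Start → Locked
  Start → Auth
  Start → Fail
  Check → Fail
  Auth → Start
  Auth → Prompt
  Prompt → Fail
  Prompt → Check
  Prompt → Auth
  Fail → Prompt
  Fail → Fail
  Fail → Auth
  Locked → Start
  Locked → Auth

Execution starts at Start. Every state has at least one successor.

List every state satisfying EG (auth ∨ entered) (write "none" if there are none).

{Start, Prompt, Fail, Locked}

States satisfying auth ∨ entered: {Start, Prompt, Fail, Locked}.
States satisfying EG (auth ∨ entered): {Start, Prompt, Fail, Locked}.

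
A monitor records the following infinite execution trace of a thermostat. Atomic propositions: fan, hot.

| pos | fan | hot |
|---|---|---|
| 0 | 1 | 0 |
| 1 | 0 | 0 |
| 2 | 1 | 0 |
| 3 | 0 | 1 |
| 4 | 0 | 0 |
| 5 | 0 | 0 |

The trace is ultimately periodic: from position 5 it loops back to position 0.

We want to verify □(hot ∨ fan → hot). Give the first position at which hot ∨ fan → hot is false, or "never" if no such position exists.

At position 0 the labels are {fan}, so hot ∨ fan → hot is false there. This is the first violation.

0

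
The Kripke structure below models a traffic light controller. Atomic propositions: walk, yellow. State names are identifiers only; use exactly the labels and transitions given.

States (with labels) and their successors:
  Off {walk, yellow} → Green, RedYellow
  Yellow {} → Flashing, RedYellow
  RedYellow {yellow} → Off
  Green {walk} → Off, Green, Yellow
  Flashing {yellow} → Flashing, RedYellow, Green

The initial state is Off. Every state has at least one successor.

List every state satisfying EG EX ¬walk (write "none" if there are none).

States satisfying EX ¬walk: {Off, Yellow, Green, Flashing}.
States satisfying EG EX ¬walk: {Off, Yellow, Green, Flashing}.

{Off, Yellow, Green, Flashing}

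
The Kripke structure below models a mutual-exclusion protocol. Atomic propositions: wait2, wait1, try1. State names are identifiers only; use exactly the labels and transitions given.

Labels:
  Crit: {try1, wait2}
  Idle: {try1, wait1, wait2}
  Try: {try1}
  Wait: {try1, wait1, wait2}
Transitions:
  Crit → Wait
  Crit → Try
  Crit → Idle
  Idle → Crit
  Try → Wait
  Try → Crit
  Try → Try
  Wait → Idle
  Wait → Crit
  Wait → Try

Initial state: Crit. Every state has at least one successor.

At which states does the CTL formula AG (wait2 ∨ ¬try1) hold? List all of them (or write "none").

States satisfying wait2 ∨ ¬try1: {Crit, Idle, Wait}.
States satisfying AG (wait2 ∨ ¬try1): ∅.

none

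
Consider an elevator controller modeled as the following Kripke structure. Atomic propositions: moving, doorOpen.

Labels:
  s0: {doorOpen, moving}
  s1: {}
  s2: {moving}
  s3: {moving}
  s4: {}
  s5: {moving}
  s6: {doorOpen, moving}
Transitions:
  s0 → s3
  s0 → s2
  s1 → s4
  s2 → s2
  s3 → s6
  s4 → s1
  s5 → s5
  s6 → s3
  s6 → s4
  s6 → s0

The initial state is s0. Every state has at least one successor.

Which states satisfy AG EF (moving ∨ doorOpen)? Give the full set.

States satisfying EF (moving ∨ doorOpen): {s0, s2, s3, s5, s6}.
States satisfying AG EF (moving ∨ doorOpen): {s2, s5}.

{s2, s5}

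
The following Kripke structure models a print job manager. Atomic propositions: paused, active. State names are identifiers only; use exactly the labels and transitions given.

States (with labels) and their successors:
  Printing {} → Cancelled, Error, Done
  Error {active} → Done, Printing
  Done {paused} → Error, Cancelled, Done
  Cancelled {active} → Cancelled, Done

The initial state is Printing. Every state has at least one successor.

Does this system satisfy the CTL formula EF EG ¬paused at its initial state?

States satisfying EG ¬paused: {Printing, Error, Cancelled}.
States satisfying EF EG ¬paused: {Printing, Error, Done, Cancelled}.
Some path from Printing reaches a state where EG ¬paused holds.
Printing ∈ Sat(EF EG ¬paused).

Satisfied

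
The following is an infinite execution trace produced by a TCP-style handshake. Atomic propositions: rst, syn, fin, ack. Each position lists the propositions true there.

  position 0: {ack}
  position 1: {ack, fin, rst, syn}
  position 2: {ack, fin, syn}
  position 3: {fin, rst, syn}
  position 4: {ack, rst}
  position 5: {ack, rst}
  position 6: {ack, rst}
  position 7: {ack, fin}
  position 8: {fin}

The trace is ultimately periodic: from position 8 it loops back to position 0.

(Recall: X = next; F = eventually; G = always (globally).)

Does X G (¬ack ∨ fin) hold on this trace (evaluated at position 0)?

The position after 0 is 1; G (¬ack ∨ fin) is false there.

Violated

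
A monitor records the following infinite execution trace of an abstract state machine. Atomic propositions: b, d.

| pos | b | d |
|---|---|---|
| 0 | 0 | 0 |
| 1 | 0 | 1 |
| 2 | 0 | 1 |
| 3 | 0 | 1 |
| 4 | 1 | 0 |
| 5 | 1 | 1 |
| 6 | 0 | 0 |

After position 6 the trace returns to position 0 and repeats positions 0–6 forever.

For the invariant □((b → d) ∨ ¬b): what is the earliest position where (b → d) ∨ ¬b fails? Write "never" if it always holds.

4

Check (b → d) ∨ ¬b at each position in order: 0 ✓, 1 ✓, 2 ✓, 3 ✓.
At position 4 the labels are {b}, so (b → d) ∨ ¬b is false there. This is the first violation.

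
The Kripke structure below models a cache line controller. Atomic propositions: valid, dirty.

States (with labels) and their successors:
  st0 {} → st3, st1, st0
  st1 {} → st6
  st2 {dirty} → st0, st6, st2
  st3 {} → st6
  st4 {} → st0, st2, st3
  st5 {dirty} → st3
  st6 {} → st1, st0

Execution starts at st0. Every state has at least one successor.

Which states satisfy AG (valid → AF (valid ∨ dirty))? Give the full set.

{st0, st1, st2, st3, st4, st5, st6}

States satisfying valid → AF (valid ∨ dirty): {st0, st1, st2, st3, st4, st5, st6}.
States satisfying AG (valid → AF (valid ∨ dirty)): {st0, st1, st2, st3, st4, st5, st6}.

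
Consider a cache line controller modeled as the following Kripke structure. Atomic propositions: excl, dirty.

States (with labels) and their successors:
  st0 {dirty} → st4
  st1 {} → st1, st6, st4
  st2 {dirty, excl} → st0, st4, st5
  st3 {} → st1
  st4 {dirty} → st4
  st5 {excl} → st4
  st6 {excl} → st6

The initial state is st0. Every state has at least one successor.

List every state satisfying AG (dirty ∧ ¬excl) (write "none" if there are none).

{st0, st4}

States satisfying dirty ∧ ¬excl: {st0, st4}.
States satisfying AG (dirty ∧ ¬excl): {st0, st4}.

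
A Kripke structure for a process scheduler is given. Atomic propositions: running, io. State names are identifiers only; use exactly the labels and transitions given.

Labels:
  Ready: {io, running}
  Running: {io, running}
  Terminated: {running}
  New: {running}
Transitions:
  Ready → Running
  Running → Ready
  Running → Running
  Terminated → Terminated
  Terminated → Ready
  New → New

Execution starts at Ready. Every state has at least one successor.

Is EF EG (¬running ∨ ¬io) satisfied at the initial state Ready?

States satisfying EG (¬running ∨ ¬io): {Terminated, New}.
States satisfying EF EG (¬running ∨ ¬io): {Terminated, New}.
No suitable path/successor from Ready witnesses the formula.
Ready ∉ Sat(EF EG (¬running ∨ ¬io)).

No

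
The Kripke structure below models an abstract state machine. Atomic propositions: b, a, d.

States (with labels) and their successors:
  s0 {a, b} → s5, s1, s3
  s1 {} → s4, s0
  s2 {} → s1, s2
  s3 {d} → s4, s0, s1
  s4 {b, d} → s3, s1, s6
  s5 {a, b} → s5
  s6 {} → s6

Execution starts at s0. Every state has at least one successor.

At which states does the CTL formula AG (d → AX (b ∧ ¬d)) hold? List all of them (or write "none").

{s5, s6}

States satisfying d → AX (b ∧ ¬d): {s0, s1, s2, s5, s6}.
States satisfying AG (d → AX (b ∧ ¬d)): {s5, s6}.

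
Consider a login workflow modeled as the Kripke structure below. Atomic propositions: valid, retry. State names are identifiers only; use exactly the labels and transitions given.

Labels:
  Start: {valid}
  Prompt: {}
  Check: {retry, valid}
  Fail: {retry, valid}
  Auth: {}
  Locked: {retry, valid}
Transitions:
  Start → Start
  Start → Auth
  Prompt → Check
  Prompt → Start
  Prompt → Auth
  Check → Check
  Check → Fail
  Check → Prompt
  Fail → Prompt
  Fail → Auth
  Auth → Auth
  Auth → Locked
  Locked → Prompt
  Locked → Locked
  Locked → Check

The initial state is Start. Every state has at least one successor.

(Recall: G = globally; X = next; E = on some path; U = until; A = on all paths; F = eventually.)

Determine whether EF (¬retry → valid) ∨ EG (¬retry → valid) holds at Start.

Holds

States satisfying ¬retry → valid: {Start, Check, Fail, Locked}.
States satisfying EF (¬retry → valid): {Start, Prompt, Check, Fail, Auth, Locked}.
States satisfying EG (¬retry → valid): {Start, Check, Locked}.
States satisfying EF (¬retry → valid) ∨ EG (¬retry → valid): {Start, Prompt, Check, Fail, Auth, Locked}.
Start ∈ Sat(EF (¬retry → valid) ∨ EG (¬retry → valid)).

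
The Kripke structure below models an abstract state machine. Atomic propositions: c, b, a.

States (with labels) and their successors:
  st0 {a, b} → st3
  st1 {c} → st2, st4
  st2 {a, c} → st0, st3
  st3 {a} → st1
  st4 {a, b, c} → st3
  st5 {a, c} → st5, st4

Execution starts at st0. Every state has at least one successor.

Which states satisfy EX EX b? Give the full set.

{st1, st3, st5}

States satisfying EX b: {st1, st2, st5}.
States satisfying EX EX b: {st1, st3, st5}.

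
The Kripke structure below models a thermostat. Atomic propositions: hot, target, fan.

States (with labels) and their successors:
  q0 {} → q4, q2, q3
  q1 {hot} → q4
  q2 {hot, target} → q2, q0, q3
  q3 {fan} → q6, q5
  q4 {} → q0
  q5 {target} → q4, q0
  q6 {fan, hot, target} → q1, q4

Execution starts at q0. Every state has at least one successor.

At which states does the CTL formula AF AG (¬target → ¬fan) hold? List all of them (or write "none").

none

States satisfying AG (¬target → ¬fan): ∅.
States satisfying AF AG (¬target → ¬fan): ∅.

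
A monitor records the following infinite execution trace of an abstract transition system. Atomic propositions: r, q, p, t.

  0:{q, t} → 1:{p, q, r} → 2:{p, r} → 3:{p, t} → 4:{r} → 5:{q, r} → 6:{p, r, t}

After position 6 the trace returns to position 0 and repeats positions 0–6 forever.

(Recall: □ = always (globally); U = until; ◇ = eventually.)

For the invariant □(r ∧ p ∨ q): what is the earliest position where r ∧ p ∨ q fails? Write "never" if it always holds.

3

Check r ∧ p ∨ q at each position in order: 0 ✓, 1 ✓, 2 ✓.
At position 3 the labels are {p, t}, so r ∧ p ∨ q is false there. This is the first violation.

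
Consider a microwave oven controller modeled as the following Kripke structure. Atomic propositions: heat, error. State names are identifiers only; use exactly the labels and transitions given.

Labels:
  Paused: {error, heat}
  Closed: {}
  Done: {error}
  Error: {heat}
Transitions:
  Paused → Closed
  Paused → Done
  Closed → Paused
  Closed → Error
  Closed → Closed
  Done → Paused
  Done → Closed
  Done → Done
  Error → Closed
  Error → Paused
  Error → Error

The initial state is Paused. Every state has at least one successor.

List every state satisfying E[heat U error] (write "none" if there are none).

{Paused, Done, Error}

States satisfying heat: {Paused, Error}.
States satisfying error: {Paused, Done}.
States satisfying E[heat U error]: {Paused, Done, Error}.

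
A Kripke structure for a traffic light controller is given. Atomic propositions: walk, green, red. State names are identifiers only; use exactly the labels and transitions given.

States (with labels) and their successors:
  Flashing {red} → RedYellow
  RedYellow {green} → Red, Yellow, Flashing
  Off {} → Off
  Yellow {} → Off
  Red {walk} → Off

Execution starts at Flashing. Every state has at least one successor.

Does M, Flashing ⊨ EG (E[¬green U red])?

Does not hold

States satisfying E[¬green U red]: {Flashing}.
States satisfying EG (E[¬green U red]): ∅.
No suitable path/successor from Flashing witnesses the formula.
Flashing ∉ Sat(EG (E[¬green U red])).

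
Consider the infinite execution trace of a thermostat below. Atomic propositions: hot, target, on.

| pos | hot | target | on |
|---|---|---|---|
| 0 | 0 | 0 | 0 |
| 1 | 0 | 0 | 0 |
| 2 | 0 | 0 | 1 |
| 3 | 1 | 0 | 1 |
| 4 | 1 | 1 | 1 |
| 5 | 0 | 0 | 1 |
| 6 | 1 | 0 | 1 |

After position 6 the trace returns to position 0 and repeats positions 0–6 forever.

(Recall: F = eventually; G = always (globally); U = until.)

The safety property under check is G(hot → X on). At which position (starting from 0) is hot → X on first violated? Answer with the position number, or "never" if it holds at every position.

6

Check hot → X on at each position in order: 0 ✓, 1 ✓, 2 ✓, 3 ✓, 4 ✓, 5 ✓.
At position 6 the labels are {hot, on} and the next position 0 has {}, so hot → X on is false there. This is the first violation.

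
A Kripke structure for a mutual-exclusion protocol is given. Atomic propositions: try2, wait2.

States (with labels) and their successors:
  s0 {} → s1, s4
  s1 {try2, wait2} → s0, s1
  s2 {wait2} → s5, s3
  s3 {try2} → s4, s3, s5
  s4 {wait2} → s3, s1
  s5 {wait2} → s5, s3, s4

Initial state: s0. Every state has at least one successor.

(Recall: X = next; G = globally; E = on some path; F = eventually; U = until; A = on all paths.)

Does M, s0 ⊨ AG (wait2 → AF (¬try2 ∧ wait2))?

Violated

States satisfying wait2 → AF (¬try2 ∧ wait2): {s0, s2, s3, s4, s5}.
States satisfying AG (wait2 → AF (¬try2 ∧ wait2)): ∅.
s1 is reachable from s0 and violates wait2 → AF (¬try2 ∧ wait2), so AG fails at s0.
s0 ∉ Sat(AG (wait2 → AF (¬try2 ∧ wait2))).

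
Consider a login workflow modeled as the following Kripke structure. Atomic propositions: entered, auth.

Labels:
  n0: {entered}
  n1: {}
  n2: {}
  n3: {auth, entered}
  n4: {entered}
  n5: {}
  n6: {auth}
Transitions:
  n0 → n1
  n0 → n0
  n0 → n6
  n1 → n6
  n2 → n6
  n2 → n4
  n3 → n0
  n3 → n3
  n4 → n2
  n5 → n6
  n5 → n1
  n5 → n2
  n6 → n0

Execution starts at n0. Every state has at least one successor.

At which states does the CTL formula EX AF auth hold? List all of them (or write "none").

States satisfying AF auth: {n1, n3, n6}.
States satisfying EX AF auth: {n0, n1, n2, n3, n5}.

{n0, n1, n2, n3, n5}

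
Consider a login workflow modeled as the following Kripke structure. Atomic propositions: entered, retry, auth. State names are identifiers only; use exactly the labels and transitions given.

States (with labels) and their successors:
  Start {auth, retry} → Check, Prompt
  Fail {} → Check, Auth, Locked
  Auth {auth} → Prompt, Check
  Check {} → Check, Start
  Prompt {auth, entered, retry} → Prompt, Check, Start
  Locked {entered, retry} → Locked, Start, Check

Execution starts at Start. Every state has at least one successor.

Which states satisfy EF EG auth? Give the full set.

States satisfying EG auth: {Start, Auth, Prompt}.
States satisfying EF EG auth: {Start, Fail, Auth, Check, Prompt, Locked}.

{Start, Fail, Auth, Check, Prompt, Locked}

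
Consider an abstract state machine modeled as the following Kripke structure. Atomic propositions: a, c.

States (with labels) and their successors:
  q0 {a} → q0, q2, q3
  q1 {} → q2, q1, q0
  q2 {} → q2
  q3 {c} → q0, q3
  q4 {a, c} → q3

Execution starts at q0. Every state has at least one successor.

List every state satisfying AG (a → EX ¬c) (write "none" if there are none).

{q0, q1, q2, q3}

States satisfying a → EX ¬c: {q0, q1, q2, q3}.
States satisfying AG (a → EX ¬c): {q0, q1, q2, q3}.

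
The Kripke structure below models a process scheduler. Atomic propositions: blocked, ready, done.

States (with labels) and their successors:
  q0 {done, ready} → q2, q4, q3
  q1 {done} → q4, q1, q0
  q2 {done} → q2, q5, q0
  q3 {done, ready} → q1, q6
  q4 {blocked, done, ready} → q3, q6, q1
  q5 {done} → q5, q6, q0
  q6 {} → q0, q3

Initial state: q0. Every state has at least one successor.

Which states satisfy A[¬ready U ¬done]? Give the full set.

{q6}

States satisfying ¬ready: {q1, q2, q5, q6}.
States satisfying ¬done: {q6}.
States satisfying A[¬ready U ¬done]: {q6}.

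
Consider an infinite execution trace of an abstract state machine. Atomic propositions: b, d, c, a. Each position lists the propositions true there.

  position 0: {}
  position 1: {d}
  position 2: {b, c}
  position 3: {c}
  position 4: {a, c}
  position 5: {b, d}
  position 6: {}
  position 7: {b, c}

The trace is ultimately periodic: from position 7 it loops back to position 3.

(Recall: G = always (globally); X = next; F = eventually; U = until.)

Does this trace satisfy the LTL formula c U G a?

Walking from position 0: at position 0, G a has not yet held and c fails, so c U G a is false.

Violated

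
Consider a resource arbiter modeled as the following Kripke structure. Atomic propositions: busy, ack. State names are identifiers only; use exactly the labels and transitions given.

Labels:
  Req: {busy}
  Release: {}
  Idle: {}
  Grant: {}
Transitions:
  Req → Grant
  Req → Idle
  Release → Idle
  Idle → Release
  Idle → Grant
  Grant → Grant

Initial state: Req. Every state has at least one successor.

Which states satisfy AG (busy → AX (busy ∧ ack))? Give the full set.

States satisfying busy → AX (busy ∧ ack): {Release, Idle, Grant}.
States satisfying AG (busy → AX (busy ∧ ack)): {Release, Idle, Grant}.

{Release, Idle, Grant}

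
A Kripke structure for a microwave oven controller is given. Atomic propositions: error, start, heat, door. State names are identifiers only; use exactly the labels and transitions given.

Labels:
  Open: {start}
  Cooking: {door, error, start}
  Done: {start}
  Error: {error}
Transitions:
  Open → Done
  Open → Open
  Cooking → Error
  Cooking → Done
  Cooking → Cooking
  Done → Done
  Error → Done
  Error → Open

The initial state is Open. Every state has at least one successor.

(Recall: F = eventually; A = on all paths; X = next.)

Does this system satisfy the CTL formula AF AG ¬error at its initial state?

Holds

States satisfying AG ¬error: {Open, Done}.
States satisfying AF AG ¬error: {Open, Done, Error}.
Open ∈ Sat(AF AG ¬error).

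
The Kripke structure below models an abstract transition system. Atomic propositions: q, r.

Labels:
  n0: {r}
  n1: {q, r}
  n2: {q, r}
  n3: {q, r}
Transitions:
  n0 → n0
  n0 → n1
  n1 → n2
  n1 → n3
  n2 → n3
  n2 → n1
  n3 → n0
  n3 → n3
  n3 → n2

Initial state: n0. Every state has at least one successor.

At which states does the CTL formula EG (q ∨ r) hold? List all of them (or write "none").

{n0, n1, n2, n3}

States satisfying q ∨ r: {n0, n1, n2, n3}.
States satisfying EG (q ∨ r): {n0, n1, n2, n3}.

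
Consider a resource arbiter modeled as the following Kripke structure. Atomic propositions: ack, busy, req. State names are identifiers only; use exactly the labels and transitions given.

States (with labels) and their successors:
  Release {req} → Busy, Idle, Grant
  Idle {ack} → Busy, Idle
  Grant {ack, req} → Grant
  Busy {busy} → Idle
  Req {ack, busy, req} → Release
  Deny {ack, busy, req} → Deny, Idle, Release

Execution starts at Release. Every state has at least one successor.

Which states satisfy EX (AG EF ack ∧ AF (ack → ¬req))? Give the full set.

States satisfying AG EF ack ∧ AF (ack → ¬req): {Release, Idle, Busy, Req}.
States satisfying EX (AG EF ack ∧ AF (ack → ¬req)): {Release, Idle, Busy, Req, Deny}.

{Release, Idle, Busy, Req, Deny}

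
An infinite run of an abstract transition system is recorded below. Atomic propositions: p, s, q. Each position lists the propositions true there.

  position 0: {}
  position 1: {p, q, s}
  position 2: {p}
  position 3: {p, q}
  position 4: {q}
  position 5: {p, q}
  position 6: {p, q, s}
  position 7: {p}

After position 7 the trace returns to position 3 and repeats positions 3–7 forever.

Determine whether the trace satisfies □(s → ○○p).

s → ○○p holds at every position 0..7, and those are all positions ever visited, so □(s → ○○p) holds.
Positions where s holds: 1, 6.
Check ○○p at each: 1→ok, 6→ok.

Yes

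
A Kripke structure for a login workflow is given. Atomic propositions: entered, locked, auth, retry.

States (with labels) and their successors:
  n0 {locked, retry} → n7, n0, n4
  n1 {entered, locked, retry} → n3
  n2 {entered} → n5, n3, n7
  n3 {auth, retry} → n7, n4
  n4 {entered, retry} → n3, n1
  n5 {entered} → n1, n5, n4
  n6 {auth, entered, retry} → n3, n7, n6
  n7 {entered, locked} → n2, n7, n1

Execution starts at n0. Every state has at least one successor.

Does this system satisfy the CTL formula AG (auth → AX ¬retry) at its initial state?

No

States satisfying auth → AX ¬retry: {n0, n1, n2, n4, n5, n7}.
States satisfying AG (auth → AX ¬retry): ∅.
n3 is reachable from n0 and violates auth → AX ¬retry, so AG fails at n0.
n0 ∉ Sat(AG (auth → AX ¬retry)).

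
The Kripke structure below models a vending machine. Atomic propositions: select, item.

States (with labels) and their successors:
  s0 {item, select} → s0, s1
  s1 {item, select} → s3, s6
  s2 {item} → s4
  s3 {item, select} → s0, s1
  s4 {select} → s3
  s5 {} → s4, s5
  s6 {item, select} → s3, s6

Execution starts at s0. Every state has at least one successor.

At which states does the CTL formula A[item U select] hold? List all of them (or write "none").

{s0, s1, s2, s3, s4, s6}

States satisfying item: {s0, s1, s2, s3, s6}.
States satisfying select: {s0, s1, s3, s4, s6}.
States satisfying A[item U select]: {s0, s1, s2, s3, s4, s6}.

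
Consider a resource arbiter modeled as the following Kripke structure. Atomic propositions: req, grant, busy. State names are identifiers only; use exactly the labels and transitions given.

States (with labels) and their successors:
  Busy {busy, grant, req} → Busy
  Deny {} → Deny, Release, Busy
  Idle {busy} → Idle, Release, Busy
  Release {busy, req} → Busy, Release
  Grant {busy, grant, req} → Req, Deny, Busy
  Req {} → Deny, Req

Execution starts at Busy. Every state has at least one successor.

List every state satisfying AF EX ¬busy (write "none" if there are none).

{Deny, Grant, Req}

States satisfying EX ¬busy: {Deny, Grant, Req}.
States satisfying AF EX ¬busy: {Deny, Grant, Req}.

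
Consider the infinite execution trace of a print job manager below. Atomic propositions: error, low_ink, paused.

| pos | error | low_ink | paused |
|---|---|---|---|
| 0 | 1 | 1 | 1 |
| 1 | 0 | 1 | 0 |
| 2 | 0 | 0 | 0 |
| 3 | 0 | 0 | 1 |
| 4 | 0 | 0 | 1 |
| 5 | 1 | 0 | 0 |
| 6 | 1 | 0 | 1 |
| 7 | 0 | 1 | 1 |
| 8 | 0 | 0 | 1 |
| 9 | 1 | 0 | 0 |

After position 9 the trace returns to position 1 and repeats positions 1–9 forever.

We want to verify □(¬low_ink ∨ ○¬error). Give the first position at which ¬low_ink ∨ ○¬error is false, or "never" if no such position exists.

never

¬low_ink ∨ ○¬error holds at every position 0..9, and those are all the positions the trace ever visits, so the invariant □(¬low_ink ∨ ○¬error) is never violated.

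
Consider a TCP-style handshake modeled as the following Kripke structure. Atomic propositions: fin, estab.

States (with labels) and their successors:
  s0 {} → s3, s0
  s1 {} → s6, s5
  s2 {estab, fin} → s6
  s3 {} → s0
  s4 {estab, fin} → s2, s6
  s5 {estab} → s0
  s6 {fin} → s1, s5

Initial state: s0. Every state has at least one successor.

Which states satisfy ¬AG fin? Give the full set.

{s0, s1, s2, s3, s4, s5, s6}

States satisfying fin: {s2, s4, s6}.
States satisfying AG fin: ∅.
States satisfying ¬AG fin: {s0, s1, s2, s3, s4, s5, s6}.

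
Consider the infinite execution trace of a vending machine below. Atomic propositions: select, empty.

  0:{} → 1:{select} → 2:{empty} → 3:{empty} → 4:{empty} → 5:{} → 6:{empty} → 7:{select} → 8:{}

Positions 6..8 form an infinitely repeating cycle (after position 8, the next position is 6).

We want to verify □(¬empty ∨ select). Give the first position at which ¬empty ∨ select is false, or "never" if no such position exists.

Check ¬empty ∨ select at each position in order: 0 ✓, 1 ✓.
At position 2 the labels are {empty}, so ¬empty ∨ select is false there. This is the first violation.

2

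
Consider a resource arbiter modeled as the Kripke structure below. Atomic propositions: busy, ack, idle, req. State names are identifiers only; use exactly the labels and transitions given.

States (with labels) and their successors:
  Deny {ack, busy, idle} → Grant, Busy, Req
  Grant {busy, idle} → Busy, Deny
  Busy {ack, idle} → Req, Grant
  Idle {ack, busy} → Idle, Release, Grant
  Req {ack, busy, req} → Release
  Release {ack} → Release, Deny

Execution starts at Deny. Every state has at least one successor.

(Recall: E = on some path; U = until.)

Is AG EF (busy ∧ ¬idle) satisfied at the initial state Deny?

States satisfying EF (busy ∧ ¬idle): {Deny, Grant, Busy, Idle, Req, Release}.
States satisfying AG EF (busy ∧ ¬idle): {Deny, Grant, Busy, Idle, Req, Release}.
Every state reachable from Deny satisfies EF (busy ∧ ¬idle).
Deny ∈ Sat(AG EF (busy ∧ ¬idle)).

Yes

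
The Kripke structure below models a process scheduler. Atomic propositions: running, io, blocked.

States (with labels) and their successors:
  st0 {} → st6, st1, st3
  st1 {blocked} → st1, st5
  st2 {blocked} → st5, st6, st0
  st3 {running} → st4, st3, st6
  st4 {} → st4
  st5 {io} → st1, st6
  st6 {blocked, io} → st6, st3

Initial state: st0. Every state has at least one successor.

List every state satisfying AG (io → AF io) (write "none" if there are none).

{st0, st1, st2, st3, st4, st5, st6}

States satisfying io → AF io: {st0, st1, st2, st3, st4, st5, st6}.
States satisfying AG (io → AF io): {st0, st1, st2, st3, st4, st5, st6}.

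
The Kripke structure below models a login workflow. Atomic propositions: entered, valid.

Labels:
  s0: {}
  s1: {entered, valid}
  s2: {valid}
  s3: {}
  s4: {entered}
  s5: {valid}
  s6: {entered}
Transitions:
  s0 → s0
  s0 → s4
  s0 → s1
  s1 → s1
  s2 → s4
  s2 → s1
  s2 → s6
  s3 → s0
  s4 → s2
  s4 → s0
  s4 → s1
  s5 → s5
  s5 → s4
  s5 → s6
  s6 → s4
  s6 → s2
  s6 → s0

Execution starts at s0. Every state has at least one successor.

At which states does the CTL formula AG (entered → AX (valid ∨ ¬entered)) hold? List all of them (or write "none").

{s1}

States satisfying entered → AX (valid ∨ ¬entered): {s0, s1, s2, s3, s4, s5}.
States satisfying AG (entered → AX (valid ∨ ¬entered)): {s1}.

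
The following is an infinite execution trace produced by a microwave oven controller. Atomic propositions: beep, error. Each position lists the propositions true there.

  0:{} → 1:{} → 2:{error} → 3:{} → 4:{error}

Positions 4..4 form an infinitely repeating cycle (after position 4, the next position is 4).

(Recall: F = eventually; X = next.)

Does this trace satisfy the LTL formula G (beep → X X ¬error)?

Satisfied

beep → X X ¬error holds at every position 0..4, and those are all positions ever visited, so G (beep → X X ¬error) holds.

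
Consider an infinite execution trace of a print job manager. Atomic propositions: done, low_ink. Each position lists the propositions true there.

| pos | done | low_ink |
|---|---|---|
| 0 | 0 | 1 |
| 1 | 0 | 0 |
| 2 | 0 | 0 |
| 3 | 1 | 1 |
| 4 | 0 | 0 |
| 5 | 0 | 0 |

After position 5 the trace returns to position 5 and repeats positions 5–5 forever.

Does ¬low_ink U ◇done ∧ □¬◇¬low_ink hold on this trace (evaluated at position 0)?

Violated

Walking from position 0: ◇done first holds at position 0, and ¬low_ink holds at every earlier position along the way, so ¬low_ink U ◇done holds.
¬◇¬low_ink must hold at every position from 0 onward. It fails at position 0, so □¬◇¬low_ink is false.
At position 0: ¬low_ink U ◇done is true; □¬◇¬low_ink is false; so ¬low_ink U ◇done ∧ □¬◇¬low_ink is false.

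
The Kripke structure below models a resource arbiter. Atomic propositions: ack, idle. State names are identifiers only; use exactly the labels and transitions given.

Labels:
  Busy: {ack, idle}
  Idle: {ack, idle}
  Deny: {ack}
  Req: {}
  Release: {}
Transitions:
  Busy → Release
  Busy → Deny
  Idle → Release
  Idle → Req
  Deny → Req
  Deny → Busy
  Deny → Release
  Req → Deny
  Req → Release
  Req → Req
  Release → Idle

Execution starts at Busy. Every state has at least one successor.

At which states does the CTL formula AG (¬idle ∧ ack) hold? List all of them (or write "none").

none

States satisfying ¬idle ∧ ack: {Deny}.
States satisfying AG (¬idle ∧ ack): ∅.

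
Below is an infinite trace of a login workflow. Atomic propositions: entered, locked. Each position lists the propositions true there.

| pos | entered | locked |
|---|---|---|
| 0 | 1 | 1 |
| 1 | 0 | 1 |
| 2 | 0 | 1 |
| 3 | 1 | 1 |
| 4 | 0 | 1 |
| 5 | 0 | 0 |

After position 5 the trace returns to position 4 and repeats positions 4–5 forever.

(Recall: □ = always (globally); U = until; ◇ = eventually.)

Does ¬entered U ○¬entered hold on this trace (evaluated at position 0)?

Yes

Walking from position 0: ○¬entered first holds at position 0, and ¬entered holds at every earlier position along the way, so ¬entered U ○¬entered holds.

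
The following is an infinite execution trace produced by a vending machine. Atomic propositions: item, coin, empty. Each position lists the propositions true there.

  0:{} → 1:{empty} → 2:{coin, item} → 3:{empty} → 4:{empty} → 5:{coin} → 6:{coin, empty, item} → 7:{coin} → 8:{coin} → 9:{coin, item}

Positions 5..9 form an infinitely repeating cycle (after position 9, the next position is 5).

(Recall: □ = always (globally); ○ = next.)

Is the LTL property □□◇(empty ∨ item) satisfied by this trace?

□◇(empty ∨ item) holds at every position 0..9, and those are all positions ever visited, so □□◇(empty ∨ item) holds.

Yes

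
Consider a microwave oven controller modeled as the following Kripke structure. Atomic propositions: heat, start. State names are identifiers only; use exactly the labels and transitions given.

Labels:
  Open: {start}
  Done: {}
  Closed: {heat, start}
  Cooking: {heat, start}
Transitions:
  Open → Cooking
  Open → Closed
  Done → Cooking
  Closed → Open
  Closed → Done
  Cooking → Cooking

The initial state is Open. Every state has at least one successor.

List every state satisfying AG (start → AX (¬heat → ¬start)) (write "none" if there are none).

{Done, Cooking}

States satisfying start → AX (¬heat → ¬start): {Open, Done, Cooking}.
States satisfying AG (start → AX (¬heat → ¬start)): {Done, Cooking}.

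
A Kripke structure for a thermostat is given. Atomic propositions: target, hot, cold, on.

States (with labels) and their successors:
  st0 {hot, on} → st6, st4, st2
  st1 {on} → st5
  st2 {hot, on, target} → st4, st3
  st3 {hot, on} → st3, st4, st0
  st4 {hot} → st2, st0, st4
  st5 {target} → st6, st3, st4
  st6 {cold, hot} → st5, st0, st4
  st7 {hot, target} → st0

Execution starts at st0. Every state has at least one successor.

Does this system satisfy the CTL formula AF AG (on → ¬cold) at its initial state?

Yes

States satisfying AG (on → ¬cold): {st0, st1, st2, st3, st4, st5, st6, st7}.
States satisfying AF AG (on → ¬cold): {st0, st1, st2, st3, st4, st5, st6, st7}.
st0 ∈ Sat(AF AG (on → ¬cold)).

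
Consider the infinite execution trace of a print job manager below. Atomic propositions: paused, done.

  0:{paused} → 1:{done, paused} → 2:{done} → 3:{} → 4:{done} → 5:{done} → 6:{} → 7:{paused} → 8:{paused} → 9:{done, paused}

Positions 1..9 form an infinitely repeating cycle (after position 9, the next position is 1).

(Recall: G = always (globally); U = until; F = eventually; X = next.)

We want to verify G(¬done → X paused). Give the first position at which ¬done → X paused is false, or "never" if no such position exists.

3

Check ¬done → X paused at each position in order: 0 ✓, 1 ✓, 2 ✓.
At position 3 the labels are {} and the next position 4 has {done}, so ¬done → X paused is false there. This is the first violation.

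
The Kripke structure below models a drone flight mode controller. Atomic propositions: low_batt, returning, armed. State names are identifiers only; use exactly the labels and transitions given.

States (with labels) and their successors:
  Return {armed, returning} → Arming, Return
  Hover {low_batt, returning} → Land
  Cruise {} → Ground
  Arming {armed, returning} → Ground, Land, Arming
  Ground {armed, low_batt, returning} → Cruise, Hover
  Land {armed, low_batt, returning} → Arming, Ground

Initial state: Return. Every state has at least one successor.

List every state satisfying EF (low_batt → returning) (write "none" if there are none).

{Return, Hover, Cruise, Arming, Ground, Land}

States satisfying low_batt → returning: {Return, Hover, Cruise, Arming, Ground, Land}.
States satisfying EF (low_batt → returning): {Return, Hover, Cruise, Arming, Ground, Land}.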